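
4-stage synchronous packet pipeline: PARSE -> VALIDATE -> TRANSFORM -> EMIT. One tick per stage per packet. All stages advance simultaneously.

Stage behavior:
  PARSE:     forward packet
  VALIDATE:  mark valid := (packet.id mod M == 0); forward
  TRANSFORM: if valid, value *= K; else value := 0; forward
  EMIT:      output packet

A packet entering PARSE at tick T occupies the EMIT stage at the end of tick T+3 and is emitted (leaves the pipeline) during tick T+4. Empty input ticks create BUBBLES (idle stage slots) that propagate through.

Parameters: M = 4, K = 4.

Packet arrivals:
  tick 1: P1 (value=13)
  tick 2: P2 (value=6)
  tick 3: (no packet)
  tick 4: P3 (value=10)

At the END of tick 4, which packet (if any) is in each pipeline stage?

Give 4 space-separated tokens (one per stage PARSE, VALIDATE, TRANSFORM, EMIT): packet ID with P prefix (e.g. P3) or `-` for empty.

Tick 1: [PARSE:P1(v=13,ok=F), VALIDATE:-, TRANSFORM:-, EMIT:-] out:-; in:P1
Tick 2: [PARSE:P2(v=6,ok=F), VALIDATE:P1(v=13,ok=F), TRANSFORM:-, EMIT:-] out:-; in:P2
Tick 3: [PARSE:-, VALIDATE:P2(v=6,ok=F), TRANSFORM:P1(v=0,ok=F), EMIT:-] out:-; in:-
Tick 4: [PARSE:P3(v=10,ok=F), VALIDATE:-, TRANSFORM:P2(v=0,ok=F), EMIT:P1(v=0,ok=F)] out:-; in:P3
At end of tick 4: ['P3', '-', 'P2', 'P1']

Answer: P3 - P2 P1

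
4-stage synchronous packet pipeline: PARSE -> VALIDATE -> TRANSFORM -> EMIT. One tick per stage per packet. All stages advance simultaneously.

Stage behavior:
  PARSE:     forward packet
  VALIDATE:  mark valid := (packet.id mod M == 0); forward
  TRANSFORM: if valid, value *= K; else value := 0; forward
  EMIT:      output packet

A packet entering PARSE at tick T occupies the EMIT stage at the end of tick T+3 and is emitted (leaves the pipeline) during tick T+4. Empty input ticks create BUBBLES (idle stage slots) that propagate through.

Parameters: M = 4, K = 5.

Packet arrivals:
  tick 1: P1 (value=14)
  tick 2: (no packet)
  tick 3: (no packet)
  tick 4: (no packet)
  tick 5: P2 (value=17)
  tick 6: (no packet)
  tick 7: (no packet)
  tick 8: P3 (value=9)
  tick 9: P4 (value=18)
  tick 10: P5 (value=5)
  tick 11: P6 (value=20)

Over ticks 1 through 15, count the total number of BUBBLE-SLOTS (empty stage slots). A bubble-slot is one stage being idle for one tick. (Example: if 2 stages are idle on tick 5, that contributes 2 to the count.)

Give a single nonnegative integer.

Tick 1: [PARSE:P1(v=14,ok=F), VALIDATE:-, TRANSFORM:-, EMIT:-] out:-; bubbles=3
Tick 2: [PARSE:-, VALIDATE:P1(v=14,ok=F), TRANSFORM:-, EMIT:-] out:-; bubbles=3
Tick 3: [PARSE:-, VALIDATE:-, TRANSFORM:P1(v=0,ok=F), EMIT:-] out:-; bubbles=3
Tick 4: [PARSE:-, VALIDATE:-, TRANSFORM:-, EMIT:P1(v=0,ok=F)] out:-; bubbles=3
Tick 5: [PARSE:P2(v=17,ok=F), VALIDATE:-, TRANSFORM:-, EMIT:-] out:P1(v=0); bubbles=3
Tick 6: [PARSE:-, VALIDATE:P2(v=17,ok=F), TRANSFORM:-, EMIT:-] out:-; bubbles=3
Tick 7: [PARSE:-, VALIDATE:-, TRANSFORM:P2(v=0,ok=F), EMIT:-] out:-; bubbles=3
Tick 8: [PARSE:P3(v=9,ok=F), VALIDATE:-, TRANSFORM:-, EMIT:P2(v=0,ok=F)] out:-; bubbles=2
Tick 9: [PARSE:P4(v=18,ok=F), VALIDATE:P3(v=9,ok=F), TRANSFORM:-, EMIT:-] out:P2(v=0); bubbles=2
Tick 10: [PARSE:P5(v=5,ok=F), VALIDATE:P4(v=18,ok=T), TRANSFORM:P3(v=0,ok=F), EMIT:-] out:-; bubbles=1
Tick 11: [PARSE:P6(v=20,ok=F), VALIDATE:P5(v=5,ok=F), TRANSFORM:P4(v=90,ok=T), EMIT:P3(v=0,ok=F)] out:-; bubbles=0
Tick 12: [PARSE:-, VALIDATE:P6(v=20,ok=F), TRANSFORM:P5(v=0,ok=F), EMIT:P4(v=90,ok=T)] out:P3(v=0); bubbles=1
Tick 13: [PARSE:-, VALIDATE:-, TRANSFORM:P6(v=0,ok=F), EMIT:P5(v=0,ok=F)] out:P4(v=90); bubbles=2
Tick 14: [PARSE:-, VALIDATE:-, TRANSFORM:-, EMIT:P6(v=0,ok=F)] out:P5(v=0); bubbles=3
Tick 15: [PARSE:-, VALIDATE:-, TRANSFORM:-, EMIT:-] out:P6(v=0); bubbles=4
Total bubble-slots: 36

Answer: 36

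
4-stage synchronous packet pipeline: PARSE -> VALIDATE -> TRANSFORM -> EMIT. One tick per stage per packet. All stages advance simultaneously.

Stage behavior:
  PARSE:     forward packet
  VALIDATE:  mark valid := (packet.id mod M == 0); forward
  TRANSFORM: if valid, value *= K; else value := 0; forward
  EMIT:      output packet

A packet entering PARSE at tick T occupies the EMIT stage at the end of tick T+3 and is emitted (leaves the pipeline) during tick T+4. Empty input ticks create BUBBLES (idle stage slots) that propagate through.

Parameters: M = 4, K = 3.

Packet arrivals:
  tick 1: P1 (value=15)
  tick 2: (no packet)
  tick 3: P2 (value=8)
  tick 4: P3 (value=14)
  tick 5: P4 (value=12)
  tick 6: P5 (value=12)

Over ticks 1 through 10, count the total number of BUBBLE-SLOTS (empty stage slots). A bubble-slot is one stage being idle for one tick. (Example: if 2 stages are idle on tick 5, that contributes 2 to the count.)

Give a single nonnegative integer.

Tick 1: [PARSE:P1(v=15,ok=F), VALIDATE:-, TRANSFORM:-, EMIT:-] out:-; bubbles=3
Tick 2: [PARSE:-, VALIDATE:P1(v=15,ok=F), TRANSFORM:-, EMIT:-] out:-; bubbles=3
Tick 3: [PARSE:P2(v=8,ok=F), VALIDATE:-, TRANSFORM:P1(v=0,ok=F), EMIT:-] out:-; bubbles=2
Tick 4: [PARSE:P3(v=14,ok=F), VALIDATE:P2(v=8,ok=F), TRANSFORM:-, EMIT:P1(v=0,ok=F)] out:-; bubbles=1
Tick 5: [PARSE:P4(v=12,ok=F), VALIDATE:P3(v=14,ok=F), TRANSFORM:P2(v=0,ok=F), EMIT:-] out:P1(v=0); bubbles=1
Tick 6: [PARSE:P5(v=12,ok=F), VALIDATE:P4(v=12,ok=T), TRANSFORM:P3(v=0,ok=F), EMIT:P2(v=0,ok=F)] out:-; bubbles=0
Tick 7: [PARSE:-, VALIDATE:P5(v=12,ok=F), TRANSFORM:P4(v=36,ok=T), EMIT:P3(v=0,ok=F)] out:P2(v=0); bubbles=1
Tick 8: [PARSE:-, VALIDATE:-, TRANSFORM:P5(v=0,ok=F), EMIT:P4(v=36,ok=T)] out:P3(v=0); bubbles=2
Tick 9: [PARSE:-, VALIDATE:-, TRANSFORM:-, EMIT:P5(v=0,ok=F)] out:P4(v=36); bubbles=3
Tick 10: [PARSE:-, VALIDATE:-, TRANSFORM:-, EMIT:-] out:P5(v=0); bubbles=4
Total bubble-slots: 20

Answer: 20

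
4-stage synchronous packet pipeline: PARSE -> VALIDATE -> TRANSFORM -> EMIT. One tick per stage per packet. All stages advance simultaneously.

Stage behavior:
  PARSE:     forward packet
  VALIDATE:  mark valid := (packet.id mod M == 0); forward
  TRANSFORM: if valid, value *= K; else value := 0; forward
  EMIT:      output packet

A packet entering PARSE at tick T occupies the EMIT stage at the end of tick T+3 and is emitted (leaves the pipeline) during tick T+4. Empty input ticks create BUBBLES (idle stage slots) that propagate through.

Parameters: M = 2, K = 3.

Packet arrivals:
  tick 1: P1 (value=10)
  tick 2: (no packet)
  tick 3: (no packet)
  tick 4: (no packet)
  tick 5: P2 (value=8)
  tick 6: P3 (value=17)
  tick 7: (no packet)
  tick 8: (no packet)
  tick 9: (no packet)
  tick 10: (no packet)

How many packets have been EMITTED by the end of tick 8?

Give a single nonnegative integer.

Tick 1: [PARSE:P1(v=10,ok=F), VALIDATE:-, TRANSFORM:-, EMIT:-] out:-; in:P1
Tick 2: [PARSE:-, VALIDATE:P1(v=10,ok=F), TRANSFORM:-, EMIT:-] out:-; in:-
Tick 3: [PARSE:-, VALIDATE:-, TRANSFORM:P1(v=0,ok=F), EMIT:-] out:-; in:-
Tick 4: [PARSE:-, VALIDATE:-, TRANSFORM:-, EMIT:P1(v=0,ok=F)] out:-; in:-
Tick 5: [PARSE:P2(v=8,ok=F), VALIDATE:-, TRANSFORM:-, EMIT:-] out:P1(v=0); in:P2
Tick 6: [PARSE:P3(v=17,ok=F), VALIDATE:P2(v=8,ok=T), TRANSFORM:-, EMIT:-] out:-; in:P3
Tick 7: [PARSE:-, VALIDATE:P3(v=17,ok=F), TRANSFORM:P2(v=24,ok=T), EMIT:-] out:-; in:-
Tick 8: [PARSE:-, VALIDATE:-, TRANSFORM:P3(v=0,ok=F), EMIT:P2(v=24,ok=T)] out:-; in:-
Emitted by tick 8: ['P1']

Answer: 1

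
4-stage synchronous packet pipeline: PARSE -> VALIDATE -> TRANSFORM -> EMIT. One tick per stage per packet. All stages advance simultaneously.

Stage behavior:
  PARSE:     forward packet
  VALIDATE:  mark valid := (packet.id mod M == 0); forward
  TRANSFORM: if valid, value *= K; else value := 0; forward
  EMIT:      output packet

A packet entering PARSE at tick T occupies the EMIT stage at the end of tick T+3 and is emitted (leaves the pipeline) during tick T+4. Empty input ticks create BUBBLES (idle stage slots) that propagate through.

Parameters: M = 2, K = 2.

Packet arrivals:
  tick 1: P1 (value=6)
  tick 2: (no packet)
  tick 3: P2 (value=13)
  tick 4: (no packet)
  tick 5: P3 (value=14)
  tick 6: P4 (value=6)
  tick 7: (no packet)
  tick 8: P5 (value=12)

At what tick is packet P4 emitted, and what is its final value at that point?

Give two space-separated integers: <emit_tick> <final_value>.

Answer: 10 12

Derivation:
Tick 1: [PARSE:P1(v=6,ok=F), VALIDATE:-, TRANSFORM:-, EMIT:-] out:-; in:P1
Tick 2: [PARSE:-, VALIDATE:P1(v=6,ok=F), TRANSFORM:-, EMIT:-] out:-; in:-
Tick 3: [PARSE:P2(v=13,ok=F), VALIDATE:-, TRANSFORM:P1(v=0,ok=F), EMIT:-] out:-; in:P2
Tick 4: [PARSE:-, VALIDATE:P2(v=13,ok=T), TRANSFORM:-, EMIT:P1(v=0,ok=F)] out:-; in:-
Tick 5: [PARSE:P3(v=14,ok=F), VALIDATE:-, TRANSFORM:P2(v=26,ok=T), EMIT:-] out:P1(v=0); in:P3
Tick 6: [PARSE:P4(v=6,ok=F), VALIDATE:P3(v=14,ok=F), TRANSFORM:-, EMIT:P2(v=26,ok=T)] out:-; in:P4
Tick 7: [PARSE:-, VALIDATE:P4(v=6,ok=T), TRANSFORM:P3(v=0,ok=F), EMIT:-] out:P2(v=26); in:-
Tick 8: [PARSE:P5(v=12,ok=F), VALIDATE:-, TRANSFORM:P4(v=12,ok=T), EMIT:P3(v=0,ok=F)] out:-; in:P5
Tick 9: [PARSE:-, VALIDATE:P5(v=12,ok=F), TRANSFORM:-, EMIT:P4(v=12,ok=T)] out:P3(v=0); in:-
Tick 10: [PARSE:-, VALIDATE:-, TRANSFORM:P5(v=0,ok=F), EMIT:-] out:P4(v=12); in:-
Tick 11: [PARSE:-, VALIDATE:-, TRANSFORM:-, EMIT:P5(v=0,ok=F)] out:-; in:-
Tick 12: [PARSE:-, VALIDATE:-, TRANSFORM:-, EMIT:-] out:P5(v=0); in:-
P4: arrives tick 6, valid=True (id=4, id%2=0), emit tick 10, final value 12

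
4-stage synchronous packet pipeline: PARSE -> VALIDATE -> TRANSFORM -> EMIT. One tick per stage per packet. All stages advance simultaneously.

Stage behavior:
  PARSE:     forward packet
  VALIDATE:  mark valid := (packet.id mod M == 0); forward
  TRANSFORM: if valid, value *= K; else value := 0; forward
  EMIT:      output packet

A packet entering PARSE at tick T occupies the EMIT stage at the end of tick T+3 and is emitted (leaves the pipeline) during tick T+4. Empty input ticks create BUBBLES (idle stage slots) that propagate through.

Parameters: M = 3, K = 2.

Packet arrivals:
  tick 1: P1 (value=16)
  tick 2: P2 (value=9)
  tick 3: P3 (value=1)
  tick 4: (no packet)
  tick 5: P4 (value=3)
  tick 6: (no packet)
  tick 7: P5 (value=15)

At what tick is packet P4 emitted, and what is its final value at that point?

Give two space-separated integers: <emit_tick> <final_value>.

Answer: 9 0

Derivation:
Tick 1: [PARSE:P1(v=16,ok=F), VALIDATE:-, TRANSFORM:-, EMIT:-] out:-; in:P1
Tick 2: [PARSE:P2(v=9,ok=F), VALIDATE:P1(v=16,ok=F), TRANSFORM:-, EMIT:-] out:-; in:P2
Tick 3: [PARSE:P3(v=1,ok=F), VALIDATE:P2(v=9,ok=F), TRANSFORM:P1(v=0,ok=F), EMIT:-] out:-; in:P3
Tick 4: [PARSE:-, VALIDATE:P3(v=1,ok=T), TRANSFORM:P2(v=0,ok=F), EMIT:P1(v=0,ok=F)] out:-; in:-
Tick 5: [PARSE:P4(v=3,ok=F), VALIDATE:-, TRANSFORM:P3(v=2,ok=T), EMIT:P2(v=0,ok=F)] out:P1(v=0); in:P4
Tick 6: [PARSE:-, VALIDATE:P4(v=3,ok=F), TRANSFORM:-, EMIT:P3(v=2,ok=T)] out:P2(v=0); in:-
Tick 7: [PARSE:P5(v=15,ok=F), VALIDATE:-, TRANSFORM:P4(v=0,ok=F), EMIT:-] out:P3(v=2); in:P5
Tick 8: [PARSE:-, VALIDATE:P5(v=15,ok=F), TRANSFORM:-, EMIT:P4(v=0,ok=F)] out:-; in:-
Tick 9: [PARSE:-, VALIDATE:-, TRANSFORM:P5(v=0,ok=F), EMIT:-] out:P4(v=0); in:-
Tick 10: [PARSE:-, VALIDATE:-, TRANSFORM:-, EMIT:P5(v=0,ok=F)] out:-; in:-
Tick 11: [PARSE:-, VALIDATE:-, TRANSFORM:-, EMIT:-] out:P5(v=0); in:-
P4: arrives tick 5, valid=False (id=4, id%3=1), emit tick 9, final value 0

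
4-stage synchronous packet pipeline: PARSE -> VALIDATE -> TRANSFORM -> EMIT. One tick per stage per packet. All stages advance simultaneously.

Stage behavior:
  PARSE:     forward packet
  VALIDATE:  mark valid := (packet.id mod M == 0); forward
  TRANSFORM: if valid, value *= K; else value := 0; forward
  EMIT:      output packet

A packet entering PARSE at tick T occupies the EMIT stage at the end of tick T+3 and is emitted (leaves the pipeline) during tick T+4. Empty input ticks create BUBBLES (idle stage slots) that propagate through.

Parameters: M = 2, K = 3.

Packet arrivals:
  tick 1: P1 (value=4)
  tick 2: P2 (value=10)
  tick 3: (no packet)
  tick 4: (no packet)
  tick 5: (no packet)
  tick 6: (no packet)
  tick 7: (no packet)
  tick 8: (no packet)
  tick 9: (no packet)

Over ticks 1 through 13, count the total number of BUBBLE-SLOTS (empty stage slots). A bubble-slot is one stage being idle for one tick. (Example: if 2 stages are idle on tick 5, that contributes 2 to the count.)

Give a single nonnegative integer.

Answer: 44

Derivation:
Tick 1: [PARSE:P1(v=4,ok=F), VALIDATE:-, TRANSFORM:-, EMIT:-] out:-; bubbles=3
Tick 2: [PARSE:P2(v=10,ok=F), VALIDATE:P1(v=4,ok=F), TRANSFORM:-, EMIT:-] out:-; bubbles=2
Tick 3: [PARSE:-, VALIDATE:P2(v=10,ok=T), TRANSFORM:P1(v=0,ok=F), EMIT:-] out:-; bubbles=2
Tick 4: [PARSE:-, VALIDATE:-, TRANSFORM:P2(v=30,ok=T), EMIT:P1(v=0,ok=F)] out:-; bubbles=2
Tick 5: [PARSE:-, VALIDATE:-, TRANSFORM:-, EMIT:P2(v=30,ok=T)] out:P1(v=0); bubbles=3
Tick 6: [PARSE:-, VALIDATE:-, TRANSFORM:-, EMIT:-] out:P2(v=30); bubbles=4
Tick 7: [PARSE:-, VALIDATE:-, TRANSFORM:-, EMIT:-] out:-; bubbles=4
Tick 8: [PARSE:-, VALIDATE:-, TRANSFORM:-, EMIT:-] out:-; bubbles=4
Tick 9: [PARSE:-, VALIDATE:-, TRANSFORM:-, EMIT:-] out:-; bubbles=4
Tick 10: [PARSE:-, VALIDATE:-, TRANSFORM:-, EMIT:-] out:-; bubbles=4
Tick 11: [PARSE:-, VALIDATE:-, TRANSFORM:-, EMIT:-] out:-; bubbles=4
Tick 12: [PARSE:-, VALIDATE:-, TRANSFORM:-, EMIT:-] out:-; bubbles=4
Tick 13: [PARSE:-, VALIDATE:-, TRANSFORM:-, EMIT:-] out:-; bubbles=4
Total bubble-slots: 44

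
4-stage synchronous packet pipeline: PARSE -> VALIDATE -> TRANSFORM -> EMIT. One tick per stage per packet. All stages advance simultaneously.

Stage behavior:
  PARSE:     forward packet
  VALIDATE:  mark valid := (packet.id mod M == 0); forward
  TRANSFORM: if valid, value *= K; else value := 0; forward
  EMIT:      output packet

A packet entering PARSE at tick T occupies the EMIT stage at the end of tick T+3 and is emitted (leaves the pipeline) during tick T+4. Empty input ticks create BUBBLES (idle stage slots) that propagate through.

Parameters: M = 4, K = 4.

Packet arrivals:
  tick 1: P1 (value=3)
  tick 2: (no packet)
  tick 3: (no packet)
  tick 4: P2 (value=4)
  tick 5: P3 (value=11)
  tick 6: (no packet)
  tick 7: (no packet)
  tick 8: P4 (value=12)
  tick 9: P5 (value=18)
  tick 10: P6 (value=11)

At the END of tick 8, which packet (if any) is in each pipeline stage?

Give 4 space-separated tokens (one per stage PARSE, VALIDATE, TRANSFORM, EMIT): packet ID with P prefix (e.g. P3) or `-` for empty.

Answer: P4 - - P3

Derivation:
Tick 1: [PARSE:P1(v=3,ok=F), VALIDATE:-, TRANSFORM:-, EMIT:-] out:-; in:P1
Tick 2: [PARSE:-, VALIDATE:P1(v=3,ok=F), TRANSFORM:-, EMIT:-] out:-; in:-
Tick 3: [PARSE:-, VALIDATE:-, TRANSFORM:P1(v=0,ok=F), EMIT:-] out:-; in:-
Tick 4: [PARSE:P2(v=4,ok=F), VALIDATE:-, TRANSFORM:-, EMIT:P1(v=0,ok=F)] out:-; in:P2
Tick 5: [PARSE:P3(v=11,ok=F), VALIDATE:P2(v=4,ok=F), TRANSFORM:-, EMIT:-] out:P1(v=0); in:P3
Tick 6: [PARSE:-, VALIDATE:P3(v=11,ok=F), TRANSFORM:P2(v=0,ok=F), EMIT:-] out:-; in:-
Tick 7: [PARSE:-, VALIDATE:-, TRANSFORM:P3(v=0,ok=F), EMIT:P2(v=0,ok=F)] out:-; in:-
Tick 8: [PARSE:P4(v=12,ok=F), VALIDATE:-, TRANSFORM:-, EMIT:P3(v=0,ok=F)] out:P2(v=0); in:P4
At end of tick 8: ['P4', '-', '-', 'P3']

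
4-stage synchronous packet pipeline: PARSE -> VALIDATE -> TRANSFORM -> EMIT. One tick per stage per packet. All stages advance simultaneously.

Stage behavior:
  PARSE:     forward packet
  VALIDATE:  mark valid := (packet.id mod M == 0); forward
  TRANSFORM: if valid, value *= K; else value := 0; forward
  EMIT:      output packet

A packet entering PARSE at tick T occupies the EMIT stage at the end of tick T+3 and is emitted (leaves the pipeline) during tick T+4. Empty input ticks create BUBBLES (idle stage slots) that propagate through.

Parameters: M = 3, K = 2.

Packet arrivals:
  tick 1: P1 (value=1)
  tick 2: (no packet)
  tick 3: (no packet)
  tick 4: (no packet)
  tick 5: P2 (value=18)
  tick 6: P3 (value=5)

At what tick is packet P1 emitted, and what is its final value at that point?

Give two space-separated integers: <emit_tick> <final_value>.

Answer: 5 0

Derivation:
Tick 1: [PARSE:P1(v=1,ok=F), VALIDATE:-, TRANSFORM:-, EMIT:-] out:-; in:P1
Tick 2: [PARSE:-, VALIDATE:P1(v=1,ok=F), TRANSFORM:-, EMIT:-] out:-; in:-
Tick 3: [PARSE:-, VALIDATE:-, TRANSFORM:P1(v=0,ok=F), EMIT:-] out:-; in:-
Tick 4: [PARSE:-, VALIDATE:-, TRANSFORM:-, EMIT:P1(v=0,ok=F)] out:-; in:-
Tick 5: [PARSE:P2(v=18,ok=F), VALIDATE:-, TRANSFORM:-, EMIT:-] out:P1(v=0); in:P2
Tick 6: [PARSE:P3(v=5,ok=F), VALIDATE:P2(v=18,ok=F), TRANSFORM:-, EMIT:-] out:-; in:P3
Tick 7: [PARSE:-, VALIDATE:P3(v=5,ok=T), TRANSFORM:P2(v=0,ok=F), EMIT:-] out:-; in:-
Tick 8: [PARSE:-, VALIDATE:-, TRANSFORM:P3(v=10,ok=T), EMIT:P2(v=0,ok=F)] out:-; in:-
Tick 9: [PARSE:-, VALIDATE:-, TRANSFORM:-, EMIT:P3(v=10,ok=T)] out:P2(v=0); in:-
Tick 10: [PARSE:-, VALIDATE:-, TRANSFORM:-, EMIT:-] out:P3(v=10); in:-
P1: arrives tick 1, valid=False (id=1, id%3=1), emit tick 5, final value 0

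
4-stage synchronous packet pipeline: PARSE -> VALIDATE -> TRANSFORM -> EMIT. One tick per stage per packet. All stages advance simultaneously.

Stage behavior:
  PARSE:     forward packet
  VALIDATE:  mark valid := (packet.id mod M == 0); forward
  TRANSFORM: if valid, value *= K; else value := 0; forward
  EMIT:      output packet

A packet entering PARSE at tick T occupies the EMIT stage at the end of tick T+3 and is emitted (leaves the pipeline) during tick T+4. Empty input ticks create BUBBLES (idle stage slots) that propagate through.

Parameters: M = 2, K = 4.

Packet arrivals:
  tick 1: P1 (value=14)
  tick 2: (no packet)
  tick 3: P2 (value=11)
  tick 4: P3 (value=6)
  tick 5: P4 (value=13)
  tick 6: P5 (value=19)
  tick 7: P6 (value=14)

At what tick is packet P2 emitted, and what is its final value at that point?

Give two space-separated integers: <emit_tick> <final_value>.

Tick 1: [PARSE:P1(v=14,ok=F), VALIDATE:-, TRANSFORM:-, EMIT:-] out:-; in:P1
Tick 2: [PARSE:-, VALIDATE:P1(v=14,ok=F), TRANSFORM:-, EMIT:-] out:-; in:-
Tick 3: [PARSE:P2(v=11,ok=F), VALIDATE:-, TRANSFORM:P1(v=0,ok=F), EMIT:-] out:-; in:P2
Tick 4: [PARSE:P3(v=6,ok=F), VALIDATE:P2(v=11,ok=T), TRANSFORM:-, EMIT:P1(v=0,ok=F)] out:-; in:P3
Tick 5: [PARSE:P4(v=13,ok=F), VALIDATE:P3(v=6,ok=F), TRANSFORM:P2(v=44,ok=T), EMIT:-] out:P1(v=0); in:P4
Tick 6: [PARSE:P5(v=19,ok=F), VALIDATE:P4(v=13,ok=T), TRANSFORM:P3(v=0,ok=F), EMIT:P2(v=44,ok=T)] out:-; in:P5
Tick 7: [PARSE:P6(v=14,ok=F), VALIDATE:P5(v=19,ok=F), TRANSFORM:P4(v=52,ok=T), EMIT:P3(v=0,ok=F)] out:P2(v=44); in:P6
Tick 8: [PARSE:-, VALIDATE:P6(v=14,ok=T), TRANSFORM:P5(v=0,ok=F), EMIT:P4(v=52,ok=T)] out:P3(v=0); in:-
Tick 9: [PARSE:-, VALIDATE:-, TRANSFORM:P6(v=56,ok=T), EMIT:P5(v=0,ok=F)] out:P4(v=52); in:-
Tick 10: [PARSE:-, VALIDATE:-, TRANSFORM:-, EMIT:P6(v=56,ok=T)] out:P5(v=0); in:-
Tick 11: [PARSE:-, VALIDATE:-, TRANSFORM:-, EMIT:-] out:P6(v=56); in:-
P2: arrives tick 3, valid=True (id=2, id%2=0), emit tick 7, final value 44

Answer: 7 44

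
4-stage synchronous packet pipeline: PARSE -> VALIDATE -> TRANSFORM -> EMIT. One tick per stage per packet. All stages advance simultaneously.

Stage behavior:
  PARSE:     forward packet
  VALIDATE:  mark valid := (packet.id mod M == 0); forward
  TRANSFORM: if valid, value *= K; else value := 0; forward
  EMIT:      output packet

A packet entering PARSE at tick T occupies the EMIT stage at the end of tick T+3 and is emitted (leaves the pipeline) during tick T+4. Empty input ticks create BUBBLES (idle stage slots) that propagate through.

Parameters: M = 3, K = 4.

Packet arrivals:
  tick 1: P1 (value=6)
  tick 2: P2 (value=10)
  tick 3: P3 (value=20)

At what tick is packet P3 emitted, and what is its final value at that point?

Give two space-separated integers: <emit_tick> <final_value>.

Tick 1: [PARSE:P1(v=6,ok=F), VALIDATE:-, TRANSFORM:-, EMIT:-] out:-; in:P1
Tick 2: [PARSE:P2(v=10,ok=F), VALIDATE:P1(v=6,ok=F), TRANSFORM:-, EMIT:-] out:-; in:P2
Tick 3: [PARSE:P3(v=20,ok=F), VALIDATE:P2(v=10,ok=F), TRANSFORM:P1(v=0,ok=F), EMIT:-] out:-; in:P3
Tick 4: [PARSE:-, VALIDATE:P3(v=20,ok=T), TRANSFORM:P2(v=0,ok=F), EMIT:P1(v=0,ok=F)] out:-; in:-
Tick 5: [PARSE:-, VALIDATE:-, TRANSFORM:P3(v=80,ok=T), EMIT:P2(v=0,ok=F)] out:P1(v=0); in:-
Tick 6: [PARSE:-, VALIDATE:-, TRANSFORM:-, EMIT:P3(v=80,ok=T)] out:P2(v=0); in:-
Tick 7: [PARSE:-, VALIDATE:-, TRANSFORM:-, EMIT:-] out:P3(v=80); in:-
P3: arrives tick 3, valid=True (id=3, id%3=0), emit tick 7, final value 80

Answer: 7 80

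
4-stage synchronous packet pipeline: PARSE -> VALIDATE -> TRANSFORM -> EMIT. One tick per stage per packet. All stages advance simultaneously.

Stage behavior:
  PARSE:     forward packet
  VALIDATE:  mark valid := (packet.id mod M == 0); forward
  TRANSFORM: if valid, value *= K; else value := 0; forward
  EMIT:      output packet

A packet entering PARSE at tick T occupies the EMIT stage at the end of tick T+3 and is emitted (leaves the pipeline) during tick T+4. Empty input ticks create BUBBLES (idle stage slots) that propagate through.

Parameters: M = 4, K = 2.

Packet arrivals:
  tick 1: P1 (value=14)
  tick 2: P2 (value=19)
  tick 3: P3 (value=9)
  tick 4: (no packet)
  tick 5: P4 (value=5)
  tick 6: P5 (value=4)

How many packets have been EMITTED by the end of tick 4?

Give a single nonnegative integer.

Answer: 0

Derivation:
Tick 1: [PARSE:P1(v=14,ok=F), VALIDATE:-, TRANSFORM:-, EMIT:-] out:-; in:P1
Tick 2: [PARSE:P2(v=19,ok=F), VALIDATE:P1(v=14,ok=F), TRANSFORM:-, EMIT:-] out:-; in:P2
Tick 3: [PARSE:P3(v=9,ok=F), VALIDATE:P2(v=19,ok=F), TRANSFORM:P1(v=0,ok=F), EMIT:-] out:-; in:P3
Tick 4: [PARSE:-, VALIDATE:P3(v=9,ok=F), TRANSFORM:P2(v=0,ok=F), EMIT:P1(v=0,ok=F)] out:-; in:-
Emitted by tick 4: []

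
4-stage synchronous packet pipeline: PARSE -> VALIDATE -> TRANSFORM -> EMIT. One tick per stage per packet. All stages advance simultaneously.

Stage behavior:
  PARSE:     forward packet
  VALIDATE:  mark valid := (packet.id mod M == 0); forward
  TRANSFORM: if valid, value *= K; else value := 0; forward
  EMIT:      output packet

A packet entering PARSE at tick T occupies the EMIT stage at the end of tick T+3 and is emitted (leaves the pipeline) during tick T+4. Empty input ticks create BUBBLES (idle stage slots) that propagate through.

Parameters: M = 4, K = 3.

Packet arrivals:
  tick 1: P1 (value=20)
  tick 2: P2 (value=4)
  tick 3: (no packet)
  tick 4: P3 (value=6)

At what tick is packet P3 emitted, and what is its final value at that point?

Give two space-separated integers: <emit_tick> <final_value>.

Tick 1: [PARSE:P1(v=20,ok=F), VALIDATE:-, TRANSFORM:-, EMIT:-] out:-; in:P1
Tick 2: [PARSE:P2(v=4,ok=F), VALIDATE:P1(v=20,ok=F), TRANSFORM:-, EMIT:-] out:-; in:P2
Tick 3: [PARSE:-, VALIDATE:P2(v=4,ok=F), TRANSFORM:P1(v=0,ok=F), EMIT:-] out:-; in:-
Tick 4: [PARSE:P3(v=6,ok=F), VALIDATE:-, TRANSFORM:P2(v=0,ok=F), EMIT:P1(v=0,ok=F)] out:-; in:P3
Tick 5: [PARSE:-, VALIDATE:P3(v=6,ok=F), TRANSFORM:-, EMIT:P2(v=0,ok=F)] out:P1(v=0); in:-
Tick 6: [PARSE:-, VALIDATE:-, TRANSFORM:P3(v=0,ok=F), EMIT:-] out:P2(v=0); in:-
Tick 7: [PARSE:-, VALIDATE:-, TRANSFORM:-, EMIT:P3(v=0,ok=F)] out:-; in:-
Tick 8: [PARSE:-, VALIDATE:-, TRANSFORM:-, EMIT:-] out:P3(v=0); in:-
P3: arrives tick 4, valid=False (id=3, id%4=3), emit tick 8, final value 0

Answer: 8 0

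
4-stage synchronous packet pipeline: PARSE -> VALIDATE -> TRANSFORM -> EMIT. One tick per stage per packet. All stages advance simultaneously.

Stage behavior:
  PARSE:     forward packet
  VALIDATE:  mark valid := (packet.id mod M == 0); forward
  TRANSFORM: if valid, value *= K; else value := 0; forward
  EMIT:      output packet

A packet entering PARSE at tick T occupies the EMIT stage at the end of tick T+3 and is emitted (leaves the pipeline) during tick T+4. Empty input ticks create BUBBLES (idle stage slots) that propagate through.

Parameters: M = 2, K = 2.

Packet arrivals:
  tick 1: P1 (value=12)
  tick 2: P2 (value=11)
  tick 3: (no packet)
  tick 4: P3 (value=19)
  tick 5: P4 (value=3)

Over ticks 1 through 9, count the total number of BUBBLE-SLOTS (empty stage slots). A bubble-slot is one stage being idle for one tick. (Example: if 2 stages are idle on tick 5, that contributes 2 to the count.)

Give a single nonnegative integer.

Tick 1: [PARSE:P1(v=12,ok=F), VALIDATE:-, TRANSFORM:-, EMIT:-] out:-; bubbles=3
Tick 2: [PARSE:P2(v=11,ok=F), VALIDATE:P1(v=12,ok=F), TRANSFORM:-, EMIT:-] out:-; bubbles=2
Tick 3: [PARSE:-, VALIDATE:P2(v=11,ok=T), TRANSFORM:P1(v=0,ok=F), EMIT:-] out:-; bubbles=2
Tick 4: [PARSE:P3(v=19,ok=F), VALIDATE:-, TRANSFORM:P2(v=22,ok=T), EMIT:P1(v=0,ok=F)] out:-; bubbles=1
Tick 5: [PARSE:P4(v=3,ok=F), VALIDATE:P3(v=19,ok=F), TRANSFORM:-, EMIT:P2(v=22,ok=T)] out:P1(v=0); bubbles=1
Tick 6: [PARSE:-, VALIDATE:P4(v=3,ok=T), TRANSFORM:P3(v=0,ok=F), EMIT:-] out:P2(v=22); bubbles=2
Tick 7: [PARSE:-, VALIDATE:-, TRANSFORM:P4(v=6,ok=T), EMIT:P3(v=0,ok=F)] out:-; bubbles=2
Tick 8: [PARSE:-, VALIDATE:-, TRANSFORM:-, EMIT:P4(v=6,ok=T)] out:P3(v=0); bubbles=3
Tick 9: [PARSE:-, VALIDATE:-, TRANSFORM:-, EMIT:-] out:P4(v=6); bubbles=4
Total bubble-slots: 20

Answer: 20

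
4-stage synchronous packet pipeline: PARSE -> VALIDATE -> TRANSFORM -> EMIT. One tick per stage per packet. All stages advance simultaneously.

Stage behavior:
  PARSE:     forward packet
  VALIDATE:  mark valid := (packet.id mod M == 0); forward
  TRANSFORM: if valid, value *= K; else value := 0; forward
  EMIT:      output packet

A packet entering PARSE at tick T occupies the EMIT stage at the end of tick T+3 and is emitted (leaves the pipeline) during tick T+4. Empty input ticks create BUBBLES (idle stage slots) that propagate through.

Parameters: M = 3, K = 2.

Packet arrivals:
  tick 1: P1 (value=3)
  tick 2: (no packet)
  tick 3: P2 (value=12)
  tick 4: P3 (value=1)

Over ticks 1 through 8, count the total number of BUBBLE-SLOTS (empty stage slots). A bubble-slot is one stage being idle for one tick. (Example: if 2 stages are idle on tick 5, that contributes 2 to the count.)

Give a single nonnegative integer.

Answer: 20

Derivation:
Tick 1: [PARSE:P1(v=3,ok=F), VALIDATE:-, TRANSFORM:-, EMIT:-] out:-; bubbles=3
Tick 2: [PARSE:-, VALIDATE:P1(v=3,ok=F), TRANSFORM:-, EMIT:-] out:-; bubbles=3
Tick 3: [PARSE:P2(v=12,ok=F), VALIDATE:-, TRANSFORM:P1(v=0,ok=F), EMIT:-] out:-; bubbles=2
Tick 4: [PARSE:P3(v=1,ok=F), VALIDATE:P2(v=12,ok=F), TRANSFORM:-, EMIT:P1(v=0,ok=F)] out:-; bubbles=1
Tick 5: [PARSE:-, VALIDATE:P3(v=1,ok=T), TRANSFORM:P2(v=0,ok=F), EMIT:-] out:P1(v=0); bubbles=2
Tick 6: [PARSE:-, VALIDATE:-, TRANSFORM:P3(v=2,ok=T), EMIT:P2(v=0,ok=F)] out:-; bubbles=2
Tick 7: [PARSE:-, VALIDATE:-, TRANSFORM:-, EMIT:P3(v=2,ok=T)] out:P2(v=0); bubbles=3
Tick 8: [PARSE:-, VALIDATE:-, TRANSFORM:-, EMIT:-] out:P3(v=2); bubbles=4
Total bubble-slots: 20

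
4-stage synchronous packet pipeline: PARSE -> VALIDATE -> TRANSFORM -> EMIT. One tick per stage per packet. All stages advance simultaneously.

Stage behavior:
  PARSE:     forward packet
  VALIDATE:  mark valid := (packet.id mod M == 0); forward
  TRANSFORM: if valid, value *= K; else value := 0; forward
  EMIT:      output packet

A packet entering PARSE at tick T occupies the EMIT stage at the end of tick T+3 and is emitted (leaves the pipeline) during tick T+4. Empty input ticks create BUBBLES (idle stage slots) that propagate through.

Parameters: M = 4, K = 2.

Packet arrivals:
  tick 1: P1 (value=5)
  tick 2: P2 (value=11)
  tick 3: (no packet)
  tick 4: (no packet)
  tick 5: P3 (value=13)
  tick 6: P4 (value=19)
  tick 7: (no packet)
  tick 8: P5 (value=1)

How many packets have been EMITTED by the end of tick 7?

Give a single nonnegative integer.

Answer: 2

Derivation:
Tick 1: [PARSE:P1(v=5,ok=F), VALIDATE:-, TRANSFORM:-, EMIT:-] out:-; in:P1
Tick 2: [PARSE:P2(v=11,ok=F), VALIDATE:P1(v=5,ok=F), TRANSFORM:-, EMIT:-] out:-; in:P2
Tick 3: [PARSE:-, VALIDATE:P2(v=11,ok=F), TRANSFORM:P1(v=0,ok=F), EMIT:-] out:-; in:-
Tick 4: [PARSE:-, VALIDATE:-, TRANSFORM:P2(v=0,ok=F), EMIT:P1(v=0,ok=F)] out:-; in:-
Tick 5: [PARSE:P3(v=13,ok=F), VALIDATE:-, TRANSFORM:-, EMIT:P2(v=0,ok=F)] out:P1(v=0); in:P3
Tick 6: [PARSE:P4(v=19,ok=F), VALIDATE:P3(v=13,ok=F), TRANSFORM:-, EMIT:-] out:P2(v=0); in:P4
Tick 7: [PARSE:-, VALIDATE:P4(v=19,ok=T), TRANSFORM:P3(v=0,ok=F), EMIT:-] out:-; in:-
Emitted by tick 7: ['P1', 'P2']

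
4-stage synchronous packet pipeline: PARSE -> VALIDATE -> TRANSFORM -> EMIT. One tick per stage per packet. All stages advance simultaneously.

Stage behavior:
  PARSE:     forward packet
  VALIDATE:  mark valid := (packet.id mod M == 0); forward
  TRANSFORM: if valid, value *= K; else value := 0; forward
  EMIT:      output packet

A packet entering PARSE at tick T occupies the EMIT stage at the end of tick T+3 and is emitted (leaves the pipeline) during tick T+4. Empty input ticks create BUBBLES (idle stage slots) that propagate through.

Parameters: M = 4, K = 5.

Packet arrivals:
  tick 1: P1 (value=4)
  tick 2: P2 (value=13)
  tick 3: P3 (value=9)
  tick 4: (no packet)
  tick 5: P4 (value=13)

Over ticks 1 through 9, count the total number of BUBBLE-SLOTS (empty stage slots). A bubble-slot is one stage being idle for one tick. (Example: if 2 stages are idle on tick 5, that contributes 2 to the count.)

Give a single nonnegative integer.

Tick 1: [PARSE:P1(v=4,ok=F), VALIDATE:-, TRANSFORM:-, EMIT:-] out:-; bubbles=3
Tick 2: [PARSE:P2(v=13,ok=F), VALIDATE:P1(v=4,ok=F), TRANSFORM:-, EMIT:-] out:-; bubbles=2
Tick 3: [PARSE:P3(v=9,ok=F), VALIDATE:P2(v=13,ok=F), TRANSFORM:P1(v=0,ok=F), EMIT:-] out:-; bubbles=1
Tick 4: [PARSE:-, VALIDATE:P3(v=9,ok=F), TRANSFORM:P2(v=0,ok=F), EMIT:P1(v=0,ok=F)] out:-; bubbles=1
Tick 5: [PARSE:P4(v=13,ok=F), VALIDATE:-, TRANSFORM:P3(v=0,ok=F), EMIT:P2(v=0,ok=F)] out:P1(v=0); bubbles=1
Tick 6: [PARSE:-, VALIDATE:P4(v=13,ok=T), TRANSFORM:-, EMIT:P3(v=0,ok=F)] out:P2(v=0); bubbles=2
Tick 7: [PARSE:-, VALIDATE:-, TRANSFORM:P4(v=65,ok=T), EMIT:-] out:P3(v=0); bubbles=3
Tick 8: [PARSE:-, VALIDATE:-, TRANSFORM:-, EMIT:P4(v=65,ok=T)] out:-; bubbles=3
Tick 9: [PARSE:-, VALIDATE:-, TRANSFORM:-, EMIT:-] out:P4(v=65); bubbles=4
Total bubble-slots: 20

Answer: 20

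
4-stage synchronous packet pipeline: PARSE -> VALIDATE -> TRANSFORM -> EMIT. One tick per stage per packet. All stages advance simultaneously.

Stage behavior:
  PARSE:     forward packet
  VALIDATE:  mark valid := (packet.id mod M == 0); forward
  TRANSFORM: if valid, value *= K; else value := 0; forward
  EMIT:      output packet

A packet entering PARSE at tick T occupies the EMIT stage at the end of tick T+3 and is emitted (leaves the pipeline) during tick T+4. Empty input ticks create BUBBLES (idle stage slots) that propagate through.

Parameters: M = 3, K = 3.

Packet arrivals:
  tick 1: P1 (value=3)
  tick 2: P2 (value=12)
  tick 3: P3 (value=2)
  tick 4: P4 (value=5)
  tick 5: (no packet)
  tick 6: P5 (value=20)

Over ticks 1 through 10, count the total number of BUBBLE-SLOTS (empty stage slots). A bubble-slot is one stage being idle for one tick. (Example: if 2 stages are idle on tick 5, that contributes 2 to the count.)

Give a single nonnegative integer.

Answer: 20

Derivation:
Tick 1: [PARSE:P1(v=3,ok=F), VALIDATE:-, TRANSFORM:-, EMIT:-] out:-; bubbles=3
Tick 2: [PARSE:P2(v=12,ok=F), VALIDATE:P1(v=3,ok=F), TRANSFORM:-, EMIT:-] out:-; bubbles=2
Tick 3: [PARSE:P3(v=2,ok=F), VALIDATE:P2(v=12,ok=F), TRANSFORM:P1(v=0,ok=F), EMIT:-] out:-; bubbles=1
Tick 4: [PARSE:P4(v=5,ok=F), VALIDATE:P3(v=2,ok=T), TRANSFORM:P2(v=0,ok=F), EMIT:P1(v=0,ok=F)] out:-; bubbles=0
Tick 5: [PARSE:-, VALIDATE:P4(v=5,ok=F), TRANSFORM:P3(v=6,ok=T), EMIT:P2(v=0,ok=F)] out:P1(v=0); bubbles=1
Tick 6: [PARSE:P5(v=20,ok=F), VALIDATE:-, TRANSFORM:P4(v=0,ok=F), EMIT:P3(v=6,ok=T)] out:P2(v=0); bubbles=1
Tick 7: [PARSE:-, VALIDATE:P5(v=20,ok=F), TRANSFORM:-, EMIT:P4(v=0,ok=F)] out:P3(v=6); bubbles=2
Tick 8: [PARSE:-, VALIDATE:-, TRANSFORM:P5(v=0,ok=F), EMIT:-] out:P4(v=0); bubbles=3
Tick 9: [PARSE:-, VALIDATE:-, TRANSFORM:-, EMIT:P5(v=0,ok=F)] out:-; bubbles=3
Tick 10: [PARSE:-, VALIDATE:-, TRANSFORM:-, EMIT:-] out:P5(v=0); bubbles=4
Total bubble-slots: 20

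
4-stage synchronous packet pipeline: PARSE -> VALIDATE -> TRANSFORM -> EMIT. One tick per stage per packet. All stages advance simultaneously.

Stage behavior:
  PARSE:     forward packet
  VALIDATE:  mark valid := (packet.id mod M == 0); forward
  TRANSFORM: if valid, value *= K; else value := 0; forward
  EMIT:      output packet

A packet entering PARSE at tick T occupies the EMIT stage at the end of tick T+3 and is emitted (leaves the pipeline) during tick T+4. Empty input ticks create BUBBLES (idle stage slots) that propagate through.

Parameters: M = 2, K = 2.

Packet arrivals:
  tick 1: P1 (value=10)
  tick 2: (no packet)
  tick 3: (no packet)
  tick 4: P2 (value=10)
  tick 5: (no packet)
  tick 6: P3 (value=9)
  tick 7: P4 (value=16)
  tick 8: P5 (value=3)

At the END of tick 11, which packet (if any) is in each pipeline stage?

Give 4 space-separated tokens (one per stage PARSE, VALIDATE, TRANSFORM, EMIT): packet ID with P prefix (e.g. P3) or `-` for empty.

Answer: - - - P5

Derivation:
Tick 1: [PARSE:P1(v=10,ok=F), VALIDATE:-, TRANSFORM:-, EMIT:-] out:-; in:P1
Tick 2: [PARSE:-, VALIDATE:P1(v=10,ok=F), TRANSFORM:-, EMIT:-] out:-; in:-
Tick 3: [PARSE:-, VALIDATE:-, TRANSFORM:P1(v=0,ok=F), EMIT:-] out:-; in:-
Tick 4: [PARSE:P2(v=10,ok=F), VALIDATE:-, TRANSFORM:-, EMIT:P1(v=0,ok=F)] out:-; in:P2
Tick 5: [PARSE:-, VALIDATE:P2(v=10,ok=T), TRANSFORM:-, EMIT:-] out:P1(v=0); in:-
Tick 6: [PARSE:P3(v=9,ok=F), VALIDATE:-, TRANSFORM:P2(v=20,ok=T), EMIT:-] out:-; in:P3
Tick 7: [PARSE:P4(v=16,ok=F), VALIDATE:P3(v=9,ok=F), TRANSFORM:-, EMIT:P2(v=20,ok=T)] out:-; in:P4
Tick 8: [PARSE:P5(v=3,ok=F), VALIDATE:P4(v=16,ok=T), TRANSFORM:P3(v=0,ok=F), EMIT:-] out:P2(v=20); in:P5
Tick 9: [PARSE:-, VALIDATE:P5(v=3,ok=F), TRANSFORM:P4(v=32,ok=T), EMIT:P3(v=0,ok=F)] out:-; in:-
Tick 10: [PARSE:-, VALIDATE:-, TRANSFORM:P5(v=0,ok=F), EMIT:P4(v=32,ok=T)] out:P3(v=0); in:-
Tick 11: [PARSE:-, VALIDATE:-, TRANSFORM:-, EMIT:P5(v=0,ok=F)] out:P4(v=32); in:-
At end of tick 11: ['-', '-', '-', 'P5']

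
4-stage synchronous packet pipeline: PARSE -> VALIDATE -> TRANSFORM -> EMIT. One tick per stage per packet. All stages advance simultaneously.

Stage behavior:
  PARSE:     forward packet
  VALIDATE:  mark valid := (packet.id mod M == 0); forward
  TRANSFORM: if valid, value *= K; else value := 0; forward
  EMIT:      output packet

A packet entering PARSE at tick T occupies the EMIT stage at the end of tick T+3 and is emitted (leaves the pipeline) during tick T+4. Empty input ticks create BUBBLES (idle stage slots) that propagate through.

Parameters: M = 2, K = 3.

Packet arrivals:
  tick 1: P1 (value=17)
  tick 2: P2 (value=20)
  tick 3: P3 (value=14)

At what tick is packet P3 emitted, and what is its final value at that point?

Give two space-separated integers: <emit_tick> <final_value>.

Answer: 7 0

Derivation:
Tick 1: [PARSE:P1(v=17,ok=F), VALIDATE:-, TRANSFORM:-, EMIT:-] out:-; in:P1
Tick 2: [PARSE:P2(v=20,ok=F), VALIDATE:P1(v=17,ok=F), TRANSFORM:-, EMIT:-] out:-; in:P2
Tick 3: [PARSE:P3(v=14,ok=F), VALIDATE:P2(v=20,ok=T), TRANSFORM:P1(v=0,ok=F), EMIT:-] out:-; in:P3
Tick 4: [PARSE:-, VALIDATE:P3(v=14,ok=F), TRANSFORM:P2(v=60,ok=T), EMIT:P1(v=0,ok=F)] out:-; in:-
Tick 5: [PARSE:-, VALIDATE:-, TRANSFORM:P3(v=0,ok=F), EMIT:P2(v=60,ok=T)] out:P1(v=0); in:-
Tick 6: [PARSE:-, VALIDATE:-, TRANSFORM:-, EMIT:P3(v=0,ok=F)] out:P2(v=60); in:-
Tick 7: [PARSE:-, VALIDATE:-, TRANSFORM:-, EMIT:-] out:P3(v=0); in:-
P3: arrives tick 3, valid=False (id=3, id%2=1), emit tick 7, final value 0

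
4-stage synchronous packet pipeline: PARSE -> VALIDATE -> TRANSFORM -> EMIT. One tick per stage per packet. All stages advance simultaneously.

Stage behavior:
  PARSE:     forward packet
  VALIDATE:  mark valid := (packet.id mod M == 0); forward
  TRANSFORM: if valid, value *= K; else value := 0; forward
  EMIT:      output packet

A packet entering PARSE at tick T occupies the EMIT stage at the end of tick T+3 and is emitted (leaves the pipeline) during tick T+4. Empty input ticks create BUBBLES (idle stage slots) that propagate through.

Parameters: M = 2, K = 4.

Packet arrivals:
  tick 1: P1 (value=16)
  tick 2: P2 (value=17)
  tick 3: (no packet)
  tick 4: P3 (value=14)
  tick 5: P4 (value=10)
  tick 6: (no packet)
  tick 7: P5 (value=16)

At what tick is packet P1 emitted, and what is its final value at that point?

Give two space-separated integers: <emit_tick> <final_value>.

Tick 1: [PARSE:P1(v=16,ok=F), VALIDATE:-, TRANSFORM:-, EMIT:-] out:-; in:P1
Tick 2: [PARSE:P2(v=17,ok=F), VALIDATE:P1(v=16,ok=F), TRANSFORM:-, EMIT:-] out:-; in:P2
Tick 3: [PARSE:-, VALIDATE:P2(v=17,ok=T), TRANSFORM:P1(v=0,ok=F), EMIT:-] out:-; in:-
Tick 4: [PARSE:P3(v=14,ok=F), VALIDATE:-, TRANSFORM:P2(v=68,ok=T), EMIT:P1(v=0,ok=F)] out:-; in:P3
Tick 5: [PARSE:P4(v=10,ok=F), VALIDATE:P3(v=14,ok=F), TRANSFORM:-, EMIT:P2(v=68,ok=T)] out:P1(v=0); in:P4
Tick 6: [PARSE:-, VALIDATE:P4(v=10,ok=T), TRANSFORM:P3(v=0,ok=F), EMIT:-] out:P2(v=68); in:-
Tick 7: [PARSE:P5(v=16,ok=F), VALIDATE:-, TRANSFORM:P4(v=40,ok=T), EMIT:P3(v=0,ok=F)] out:-; in:P5
Tick 8: [PARSE:-, VALIDATE:P5(v=16,ok=F), TRANSFORM:-, EMIT:P4(v=40,ok=T)] out:P3(v=0); in:-
Tick 9: [PARSE:-, VALIDATE:-, TRANSFORM:P5(v=0,ok=F), EMIT:-] out:P4(v=40); in:-
Tick 10: [PARSE:-, VALIDATE:-, TRANSFORM:-, EMIT:P5(v=0,ok=F)] out:-; in:-
Tick 11: [PARSE:-, VALIDATE:-, TRANSFORM:-, EMIT:-] out:P5(v=0); in:-
P1: arrives tick 1, valid=False (id=1, id%2=1), emit tick 5, final value 0

Answer: 5 0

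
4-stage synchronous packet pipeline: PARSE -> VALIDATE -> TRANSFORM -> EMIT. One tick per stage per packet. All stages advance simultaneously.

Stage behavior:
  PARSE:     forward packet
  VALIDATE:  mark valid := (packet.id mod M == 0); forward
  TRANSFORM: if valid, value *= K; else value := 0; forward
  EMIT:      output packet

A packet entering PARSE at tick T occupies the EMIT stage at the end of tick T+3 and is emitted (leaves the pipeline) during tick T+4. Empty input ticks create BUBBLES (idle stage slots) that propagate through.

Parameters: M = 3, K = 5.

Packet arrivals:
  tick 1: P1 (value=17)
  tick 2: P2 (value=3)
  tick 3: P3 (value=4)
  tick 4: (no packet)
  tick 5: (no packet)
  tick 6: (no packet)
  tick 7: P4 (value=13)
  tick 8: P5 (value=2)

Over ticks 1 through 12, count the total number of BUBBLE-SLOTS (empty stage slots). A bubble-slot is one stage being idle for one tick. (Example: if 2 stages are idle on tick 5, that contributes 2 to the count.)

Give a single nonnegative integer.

Answer: 28

Derivation:
Tick 1: [PARSE:P1(v=17,ok=F), VALIDATE:-, TRANSFORM:-, EMIT:-] out:-; bubbles=3
Tick 2: [PARSE:P2(v=3,ok=F), VALIDATE:P1(v=17,ok=F), TRANSFORM:-, EMIT:-] out:-; bubbles=2
Tick 3: [PARSE:P3(v=4,ok=F), VALIDATE:P2(v=3,ok=F), TRANSFORM:P1(v=0,ok=F), EMIT:-] out:-; bubbles=1
Tick 4: [PARSE:-, VALIDATE:P3(v=4,ok=T), TRANSFORM:P2(v=0,ok=F), EMIT:P1(v=0,ok=F)] out:-; bubbles=1
Tick 5: [PARSE:-, VALIDATE:-, TRANSFORM:P3(v=20,ok=T), EMIT:P2(v=0,ok=F)] out:P1(v=0); bubbles=2
Tick 6: [PARSE:-, VALIDATE:-, TRANSFORM:-, EMIT:P3(v=20,ok=T)] out:P2(v=0); bubbles=3
Tick 7: [PARSE:P4(v=13,ok=F), VALIDATE:-, TRANSFORM:-, EMIT:-] out:P3(v=20); bubbles=3
Tick 8: [PARSE:P5(v=2,ok=F), VALIDATE:P4(v=13,ok=F), TRANSFORM:-, EMIT:-] out:-; bubbles=2
Tick 9: [PARSE:-, VALIDATE:P5(v=2,ok=F), TRANSFORM:P4(v=0,ok=F), EMIT:-] out:-; bubbles=2
Tick 10: [PARSE:-, VALIDATE:-, TRANSFORM:P5(v=0,ok=F), EMIT:P4(v=0,ok=F)] out:-; bubbles=2
Tick 11: [PARSE:-, VALIDATE:-, TRANSFORM:-, EMIT:P5(v=0,ok=F)] out:P4(v=0); bubbles=3
Tick 12: [PARSE:-, VALIDATE:-, TRANSFORM:-, EMIT:-] out:P5(v=0); bubbles=4
Total bubble-slots: 28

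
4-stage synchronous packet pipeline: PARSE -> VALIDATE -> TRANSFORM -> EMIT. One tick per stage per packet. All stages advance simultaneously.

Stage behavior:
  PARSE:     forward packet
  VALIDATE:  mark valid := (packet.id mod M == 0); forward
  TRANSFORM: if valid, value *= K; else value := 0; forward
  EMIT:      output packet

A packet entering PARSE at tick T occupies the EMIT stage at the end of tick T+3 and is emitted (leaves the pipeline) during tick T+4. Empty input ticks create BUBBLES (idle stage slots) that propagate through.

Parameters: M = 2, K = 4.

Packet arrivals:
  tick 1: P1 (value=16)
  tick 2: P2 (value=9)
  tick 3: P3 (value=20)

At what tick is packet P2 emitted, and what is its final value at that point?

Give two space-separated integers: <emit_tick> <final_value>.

Answer: 6 36

Derivation:
Tick 1: [PARSE:P1(v=16,ok=F), VALIDATE:-, TRANSFORM:-, EMIT:-] out:-; in:P1
Tick 2: [PARSE:P2(v=9,ok=F), VALIDATE:P1(v=16,ok=F), TRANSFORM:-, EMIT:-] out:-; in:P2
Tick 3: [PARSE:P3(v=20,ok=F), VALIDATE:P2(v=9,ok=T), TRANSFORM:P1(v=0,ok=F), EMIT:-] out:-; in:P3
Tick 4: [PARSE:-, VALIDATE:P3(v=20,ok=F), TRANSFORM:P2(v=36,ok=T), EMIT:P1(v=0,ok=F)] out:-; in:-
Tick 5: [PARSE:-, VALIDATE:-, TRANSFORM:P3(v=0,ok=F), EMIT:P2(v=36,ok=T)] out:P1(v=0); in:-
Tick 6: [PARSE:-, VALIDATE:-, TRANSFORM:-, EMIT:P3(v=0,ok=F)] out:P2(v=36); in:-
Tick 7: [PARSE:-, VALIDATE:-, TRANSFORM:-, EMIT:-] out:P3(v=0); in:-
P2: arrives tick 2, valid=True (id=2, id%2=0), emit tick 6, final value 36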